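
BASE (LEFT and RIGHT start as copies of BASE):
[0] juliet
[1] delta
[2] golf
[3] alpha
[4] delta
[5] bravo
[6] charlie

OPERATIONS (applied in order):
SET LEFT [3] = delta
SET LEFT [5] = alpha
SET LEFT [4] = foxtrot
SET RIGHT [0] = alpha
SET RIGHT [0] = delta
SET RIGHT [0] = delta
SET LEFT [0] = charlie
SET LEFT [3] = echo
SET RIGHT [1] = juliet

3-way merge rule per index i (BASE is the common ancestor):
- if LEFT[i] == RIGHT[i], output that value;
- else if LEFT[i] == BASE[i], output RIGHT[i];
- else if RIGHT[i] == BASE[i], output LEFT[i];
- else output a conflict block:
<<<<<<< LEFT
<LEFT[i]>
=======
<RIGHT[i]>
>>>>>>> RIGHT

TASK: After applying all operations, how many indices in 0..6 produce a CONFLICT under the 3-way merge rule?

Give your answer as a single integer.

Answer: 1

Derivation:
Final LEFT:  [charlie, delta, golf, echo, foxtrot, alpha, charlie]
Final RIGHT: [delta, juliet, golf, alpha, delta, bravo, charlie]
i=0: BASE=juliet L=charlie R=delta all differ -> CONFLICT
i=1: L=delta=BASE, R=juliet -> take RIGHT -> juliet
i=2: L=golf R=golf -> agree -> golf
i=3: L=echo, R=alpha=BASE -> take LEFT -> echo
i=4: L=foxtrot, R=delta=BASE -> take LEFT -> foxtrot
i=5: L=alpha, R=bravo=BASE -> take LEFT -> alpha
i=6: L=charlie R=charlie -> agree -> charlie
Conflict count: 1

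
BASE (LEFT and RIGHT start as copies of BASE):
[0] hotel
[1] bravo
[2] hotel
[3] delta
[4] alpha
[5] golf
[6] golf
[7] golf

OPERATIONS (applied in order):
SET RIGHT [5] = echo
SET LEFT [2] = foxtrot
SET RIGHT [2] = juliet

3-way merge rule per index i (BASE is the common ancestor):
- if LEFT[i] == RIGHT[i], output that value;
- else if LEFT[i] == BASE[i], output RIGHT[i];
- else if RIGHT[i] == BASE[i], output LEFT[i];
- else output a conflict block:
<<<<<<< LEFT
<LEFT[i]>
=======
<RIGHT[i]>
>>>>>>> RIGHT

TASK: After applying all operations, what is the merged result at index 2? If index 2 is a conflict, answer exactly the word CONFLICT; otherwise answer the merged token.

Final LEFT:  [hotel, bravo, foxtrot, delta, alpha, golf, golf, golf]
Final RIGHT: [hotel, bravo, juliet, delta, alpha, echo, golf, golf]
i=0: L=hotel R=hotel -> agree -> hotel
i=1: L=bravo R=bravo -> agree -> bravo
i=2: BASE=hotel L=foxtrot R=juliet all differ -> CONFLICT
i=3: L=delta R=delta -> agree -> delta
i=4: L=alpha R=alpha -> agree -> alpha
i=5: L=golf=BASE, R=echo -> take RIGHT -> echo
i=6: L=golf R=golf -> agree -> golf
i=7: L=golf R=golf -> agree -> golf
Index 2 -> CONFLICT

Answer: CONFLICT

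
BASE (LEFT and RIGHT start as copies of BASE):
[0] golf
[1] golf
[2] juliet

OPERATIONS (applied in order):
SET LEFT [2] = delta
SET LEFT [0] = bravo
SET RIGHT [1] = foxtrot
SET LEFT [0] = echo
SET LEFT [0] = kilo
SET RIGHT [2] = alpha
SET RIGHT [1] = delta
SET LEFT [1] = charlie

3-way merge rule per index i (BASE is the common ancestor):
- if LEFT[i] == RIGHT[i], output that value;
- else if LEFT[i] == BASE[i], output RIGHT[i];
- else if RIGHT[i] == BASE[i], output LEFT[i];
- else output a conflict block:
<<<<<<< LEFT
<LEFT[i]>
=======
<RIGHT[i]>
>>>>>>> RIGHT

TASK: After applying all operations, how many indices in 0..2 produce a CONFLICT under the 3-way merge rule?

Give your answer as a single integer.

Final LEFT:  [kilo, charlie, delta]
Final RIGHT: [golf, delta, alpha]
i=0: L=kilo, R=golf=BASE -> take LEFT -> kilo
i=1: BASE=golf L=charlie R=delta all differ -> CONFLICT
i=2: BASE=juliet L=delta R=alpha all differ -> CONFLICT
Conflict count: 2

Answer: 2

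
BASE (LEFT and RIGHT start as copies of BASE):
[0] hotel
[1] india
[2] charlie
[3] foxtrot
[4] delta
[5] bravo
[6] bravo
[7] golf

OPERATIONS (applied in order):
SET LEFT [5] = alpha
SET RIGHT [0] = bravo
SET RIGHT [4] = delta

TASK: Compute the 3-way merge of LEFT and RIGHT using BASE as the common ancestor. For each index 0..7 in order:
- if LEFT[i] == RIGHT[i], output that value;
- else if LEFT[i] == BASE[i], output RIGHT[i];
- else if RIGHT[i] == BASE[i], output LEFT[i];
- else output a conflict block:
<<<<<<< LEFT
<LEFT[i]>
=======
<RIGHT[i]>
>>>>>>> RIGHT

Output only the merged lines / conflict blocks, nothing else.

Final LEFT:  [hotel, india, charlie, foxtrot, delta, alpha, bravo, golf]
Final RIGHT: [bravo, india, charlie, foxtrot, delta, bravo, bravo, golf]
i=0: L=hotel=BASE, R=bravo -> take RIGHT -> bravo
i=1: L=india R=india -> agree -> india
i=2: L=charlie R=charlie -> agree -> charlie
i=3: L=foxtrot R=foxtrot -> agree -> foxtrot
i=4: L=delta R=delta -> agree -> delta
i=5: L=alpha, R=bravo=BASE -> take LEFT -> alpha
i=6: L=bravo R=bravo -> agree -> bravo
i=7: L=golf R=golf -> agree -> golf

Answer: bravo
india
charlie
foxtrot
delta
alpha
bravo
golf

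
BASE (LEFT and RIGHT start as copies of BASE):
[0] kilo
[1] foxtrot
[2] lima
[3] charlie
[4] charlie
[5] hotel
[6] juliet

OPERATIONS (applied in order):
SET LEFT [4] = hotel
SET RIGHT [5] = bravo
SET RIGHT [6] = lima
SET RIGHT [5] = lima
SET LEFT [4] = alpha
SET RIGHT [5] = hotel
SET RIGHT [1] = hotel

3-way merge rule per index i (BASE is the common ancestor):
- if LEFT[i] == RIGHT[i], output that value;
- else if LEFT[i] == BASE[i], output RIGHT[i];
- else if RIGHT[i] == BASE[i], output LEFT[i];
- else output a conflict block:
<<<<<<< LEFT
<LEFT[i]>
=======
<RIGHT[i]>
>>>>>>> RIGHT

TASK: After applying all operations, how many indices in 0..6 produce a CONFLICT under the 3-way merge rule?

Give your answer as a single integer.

Final LEFT:  [kilo, foxtrot, lima, charlie, alpha, hotel, juliet]
Final RIGHT: [kilo, hotel, lima, charlie, charlie, hotel, lima]
i=0: L=kilo R=kilo -> agree -> kilo
i=1: L=foxtrot=BASE, R=hotel -> take RIGHT -> hotel
i=2: L=lima R=lima -> agree -> lima
i=3: L=charlie R=charlie -> agree -> charlie
i=4: L=alpha, R=charlie=BASE -> take LEFT -> alpha
i=5: L=hotel R=hotel -> agree -> hotel
i=6: L=juliet=BASE, R=lima -> take RIGHT -> lima
Conflict count: 0

Answer: 0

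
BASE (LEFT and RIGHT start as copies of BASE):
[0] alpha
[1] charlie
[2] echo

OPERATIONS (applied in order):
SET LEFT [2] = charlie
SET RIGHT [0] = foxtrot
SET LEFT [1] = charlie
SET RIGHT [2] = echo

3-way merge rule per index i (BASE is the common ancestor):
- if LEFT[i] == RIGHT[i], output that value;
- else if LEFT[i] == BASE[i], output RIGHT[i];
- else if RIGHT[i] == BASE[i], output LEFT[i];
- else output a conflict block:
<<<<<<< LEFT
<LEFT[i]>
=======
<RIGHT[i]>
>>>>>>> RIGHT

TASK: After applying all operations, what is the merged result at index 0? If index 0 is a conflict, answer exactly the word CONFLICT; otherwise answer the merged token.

Answer: foxtrot

Derivation:
Final LEFT:  [alpha, charlie, charlie]
Final RIGHT: [foxtrot, charlie, echo]
i=0: L=alpha=BASE, R=foxtrot -> take RIGHT -> foxtrot
i=1: L=charlie R=charlie -> agree -> charlie
i=2: L=charlie, R=echo=BASE -> take LEFT -> charlie
Index 0 -> foxtrot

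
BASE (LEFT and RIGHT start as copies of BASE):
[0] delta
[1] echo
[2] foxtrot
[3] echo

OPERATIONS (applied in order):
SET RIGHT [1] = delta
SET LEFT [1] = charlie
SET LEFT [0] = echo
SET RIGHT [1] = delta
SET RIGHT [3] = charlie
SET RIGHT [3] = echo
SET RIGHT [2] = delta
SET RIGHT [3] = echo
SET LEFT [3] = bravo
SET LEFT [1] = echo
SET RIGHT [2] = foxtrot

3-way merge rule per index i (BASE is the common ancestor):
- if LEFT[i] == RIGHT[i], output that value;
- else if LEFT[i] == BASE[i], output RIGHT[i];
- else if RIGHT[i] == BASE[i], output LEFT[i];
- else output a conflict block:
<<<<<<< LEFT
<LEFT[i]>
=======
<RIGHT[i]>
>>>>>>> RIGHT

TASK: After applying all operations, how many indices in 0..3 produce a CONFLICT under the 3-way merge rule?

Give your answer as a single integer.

Final LEFT:  [echo, echo, foxtrot, bravo]
Final RIGHT: [delta, delta, foxtrot, echo]
i=0: L=echo, R=delta=BASE -> take LEFT -> echo
i=1: L=echo=BASE, R=delta -> take RIGHT -> delta
i=2: L=foxtrot R=foxtrot -> agree -> foxtrot
i=3: L=bravo, R=echo=BASE -> take LEFT -> bravo
Conflict count: 0

Answer: 0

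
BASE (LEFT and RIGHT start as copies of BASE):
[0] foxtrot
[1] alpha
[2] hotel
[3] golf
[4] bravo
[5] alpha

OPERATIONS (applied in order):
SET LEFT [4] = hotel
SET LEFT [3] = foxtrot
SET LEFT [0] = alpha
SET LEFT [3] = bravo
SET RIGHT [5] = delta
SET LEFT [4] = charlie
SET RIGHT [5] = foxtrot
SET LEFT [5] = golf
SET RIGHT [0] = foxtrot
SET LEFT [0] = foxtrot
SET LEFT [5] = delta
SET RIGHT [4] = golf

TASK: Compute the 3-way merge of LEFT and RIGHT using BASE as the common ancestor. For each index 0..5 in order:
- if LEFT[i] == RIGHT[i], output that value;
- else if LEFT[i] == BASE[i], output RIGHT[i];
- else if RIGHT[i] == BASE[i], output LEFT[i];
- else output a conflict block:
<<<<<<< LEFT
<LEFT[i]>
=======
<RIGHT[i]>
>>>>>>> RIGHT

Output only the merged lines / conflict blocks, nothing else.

Answer: foxtrot
alpha
hotel
bravo
<<<<<<< LEFT
charlie
=======
golf
>>>>>>> RIGHT
<<<<<<< LEFT
delta
=======
foxtrot
>>>>>>> RIGHT

Derivation:
Final LEFT:  [foxtrot, alpha, hotel, bravo, charlie, delta]
Final RIGHT: [foxtrot, alpha, hotel, golf, golf, foxtrot]
i=0: L=foxtrot R=foxtrot -> agree -> foxtrot
i=1: L=alpha R=alpha -> agree -> alpha
i=2: L=hotel R=hotel -> agree -> hotel
i=3: L=bravo, R=golf=BASE -> take LEFT -> bravo
i=4: BASE=bravo L=charlie R=golf all differ -> CONFLICT
i=5: BASE=alpha L=delta R=foxtrot all differ -> CONFLICT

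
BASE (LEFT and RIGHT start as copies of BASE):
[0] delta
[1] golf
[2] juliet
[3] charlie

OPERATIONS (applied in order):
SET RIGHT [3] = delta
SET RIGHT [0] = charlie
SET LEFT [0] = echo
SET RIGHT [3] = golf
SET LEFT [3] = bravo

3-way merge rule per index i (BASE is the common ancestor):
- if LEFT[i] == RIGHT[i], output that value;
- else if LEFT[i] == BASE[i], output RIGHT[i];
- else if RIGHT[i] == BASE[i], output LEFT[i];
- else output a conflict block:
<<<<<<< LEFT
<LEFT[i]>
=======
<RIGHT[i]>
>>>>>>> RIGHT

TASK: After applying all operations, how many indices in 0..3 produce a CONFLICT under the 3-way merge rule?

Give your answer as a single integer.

Answer: 2

Derivation:
Final LEFT:  [echo, golf, juliet, bravo]
Final RIGHT: [charlie, golf, juliet, golf]
i=0: BASE=delta L=echo R=charlie all differ -> CONFLICT
i=1: L=golf R=golf -> agree -> golf
i=2: L=juliet R=juliet -> agree -> juliet
i=3: BASE=charlie L=bravo R=golf all differ -> CONFLICT
Conflict count: 2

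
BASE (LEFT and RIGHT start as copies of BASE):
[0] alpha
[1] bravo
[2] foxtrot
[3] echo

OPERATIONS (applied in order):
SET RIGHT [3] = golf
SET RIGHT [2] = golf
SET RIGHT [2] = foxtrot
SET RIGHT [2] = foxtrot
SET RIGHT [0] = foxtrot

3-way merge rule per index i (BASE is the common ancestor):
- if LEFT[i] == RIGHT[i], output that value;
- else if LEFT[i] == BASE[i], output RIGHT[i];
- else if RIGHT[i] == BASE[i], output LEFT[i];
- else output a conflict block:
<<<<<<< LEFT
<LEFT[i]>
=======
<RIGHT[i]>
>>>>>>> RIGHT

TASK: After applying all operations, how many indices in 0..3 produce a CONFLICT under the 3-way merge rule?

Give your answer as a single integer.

Final LEFT:  [alpha, bravo, foxtrot, echo]
Final RIGHT: [foxtrot, bravo, foxtrot, golf]
i=0: L=alpha=BASE, R=foxtrot -> take RIGHT -> foxtrot
i=1: L=bravo R=bravo -> agree -> bravo
i=2: L=foxtrot R=foxtrot -> agree -> foxtrot
i=3: L=echo=BASE, R=golf -> take RIGHT -> golf
Conflict count: 0

Answer: 0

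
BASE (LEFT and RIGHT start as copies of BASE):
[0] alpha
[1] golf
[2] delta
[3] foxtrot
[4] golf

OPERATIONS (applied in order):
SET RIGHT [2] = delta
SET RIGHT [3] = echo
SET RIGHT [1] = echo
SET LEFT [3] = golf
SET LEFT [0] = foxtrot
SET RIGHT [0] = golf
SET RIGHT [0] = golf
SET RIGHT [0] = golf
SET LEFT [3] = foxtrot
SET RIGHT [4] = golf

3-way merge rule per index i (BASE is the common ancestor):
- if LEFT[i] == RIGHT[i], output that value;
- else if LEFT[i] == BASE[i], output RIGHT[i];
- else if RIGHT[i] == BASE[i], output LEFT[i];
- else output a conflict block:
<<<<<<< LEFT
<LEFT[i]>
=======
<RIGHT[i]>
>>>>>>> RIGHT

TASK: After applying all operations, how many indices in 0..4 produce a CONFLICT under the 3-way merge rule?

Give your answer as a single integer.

Answer: 1

Derivation:
Final LEFT:  [foxtrot, golf, delta, foxtrot, golf]
Final RIGHT: [golf, echo, delta, echo, golf]
i=0: BASE=alpha L=foxtrot R=golf all differ -> CONFLICT
i=1: L=golf=BASE, R=echo -> take RIGHT -> echo
i=2: L=delta R=delta -> agree -> delta
i=3: L=foxtrot=BASE, R=echo -> take RIGHT -> echo
i=4: L=golf R=golf -> agree -> golf
Conflict count: 1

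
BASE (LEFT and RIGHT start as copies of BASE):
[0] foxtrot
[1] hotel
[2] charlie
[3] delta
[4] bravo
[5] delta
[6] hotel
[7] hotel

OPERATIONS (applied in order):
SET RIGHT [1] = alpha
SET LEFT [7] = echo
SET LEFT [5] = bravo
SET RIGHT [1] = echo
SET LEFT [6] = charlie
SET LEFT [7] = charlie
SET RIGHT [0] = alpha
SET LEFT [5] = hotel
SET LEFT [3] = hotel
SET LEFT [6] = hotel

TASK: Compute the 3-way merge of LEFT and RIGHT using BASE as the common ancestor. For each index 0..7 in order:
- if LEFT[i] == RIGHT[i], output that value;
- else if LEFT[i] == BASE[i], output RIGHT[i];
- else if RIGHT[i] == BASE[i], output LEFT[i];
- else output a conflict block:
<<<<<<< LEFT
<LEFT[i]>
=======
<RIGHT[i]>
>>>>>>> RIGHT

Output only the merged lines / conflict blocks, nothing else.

Final LEFT:  [foxtrot, hotel, charlie, hotel, bravo, hotel, hotel, charlie]
Final RIGHT: [alpha, echo, charlie, delta, bravo, delta, hotel, hotel]
i=0: L=foxtrot=BASE, R=alpha -> take RIGHT -> alpha
i=1: L=hotel=BASE, R=echo -> take RIGHT -> echo
i=2: L=charlie R=charlie -> agree -> charlie
i=3: L=hotel, R=delta=BASE -> take LEFT -> hotel
i=4: L=bravo R=bravo -> agree -> bravo
i=5: L=hotel, R=delta=BASE -> take LEFT -> hotel
i=6: L=hotel R=hotel -> agree -> hotel
i=7: L=charlie, R=hotel=BASE -> take LEFT -> charlie

Answer: alpha
echo
charlie
hotel
bravo
hotel
hotel
charlie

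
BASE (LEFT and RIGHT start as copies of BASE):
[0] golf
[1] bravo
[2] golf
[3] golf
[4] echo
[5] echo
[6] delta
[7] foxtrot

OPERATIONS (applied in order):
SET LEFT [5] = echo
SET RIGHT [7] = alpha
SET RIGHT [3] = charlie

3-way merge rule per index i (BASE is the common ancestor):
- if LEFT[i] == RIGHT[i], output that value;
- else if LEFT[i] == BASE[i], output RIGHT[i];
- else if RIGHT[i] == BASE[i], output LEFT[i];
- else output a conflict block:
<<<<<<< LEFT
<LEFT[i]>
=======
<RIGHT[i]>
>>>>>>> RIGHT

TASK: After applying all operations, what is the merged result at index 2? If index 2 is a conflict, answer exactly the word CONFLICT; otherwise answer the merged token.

Answer: golf

Derivation:
Final LEFT:  [golf, bravo, golf, golf, echo, echo, delta, foxtrot]
Final RIGHT: [golf, bravo, golf, charlie, echo, echo, delta, alpha]
i=0: L=golf R=golf -> agree -> golf
i=1: L=bravo R=bravo -> agree -> bravo
i=2: L=golf R=golf -> agree -> golf
i=3: L=golf=BASE, R=charlie -> take RIGHT -> charlie
i=4: L=echo R=echo -> agree -> echo
i=5: L=echo R=echo -> agree -> echo
i=6: L=delta R=delta -> agree -> delta
i=7: L=foxtrot=BASE, R=alpha -> take RIGHT -> alpha
Index 2 -> golf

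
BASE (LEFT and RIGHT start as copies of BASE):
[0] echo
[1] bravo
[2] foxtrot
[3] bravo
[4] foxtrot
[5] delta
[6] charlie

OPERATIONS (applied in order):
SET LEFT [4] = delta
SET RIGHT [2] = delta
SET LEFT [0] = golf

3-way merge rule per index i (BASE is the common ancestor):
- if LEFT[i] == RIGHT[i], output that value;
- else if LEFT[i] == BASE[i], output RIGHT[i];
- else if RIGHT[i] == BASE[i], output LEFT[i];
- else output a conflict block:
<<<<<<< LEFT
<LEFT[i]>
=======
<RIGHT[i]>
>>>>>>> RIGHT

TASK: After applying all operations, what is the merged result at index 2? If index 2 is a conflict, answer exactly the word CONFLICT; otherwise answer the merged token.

Answer: delta

Derivation:
Final LEFT:  [golf, bravo, foxtrot, bravo, delta, delta, charlie]
Final RIGHT: [echo, bravo, delta, bravo, foxtrot, delta, charlie]
i=0: L=golf, R=echo=BASE -> take LEFT -> golf
i=1: L=bravo R=bravo -> agree -> bravo
i=2: L=foxtrot=BASE, R=delta -> take RIGHT -> delta
i=3: L=bravo R=bravo -> agree -> bravo
i=4: L=delta, R=foxtrot=BASE -> take LEFT -> delta
i=5: L=delta R=delta -> agree -> delta
i=6: L=charlie R=charlie -> agree -> charlie
Index 2 -> delta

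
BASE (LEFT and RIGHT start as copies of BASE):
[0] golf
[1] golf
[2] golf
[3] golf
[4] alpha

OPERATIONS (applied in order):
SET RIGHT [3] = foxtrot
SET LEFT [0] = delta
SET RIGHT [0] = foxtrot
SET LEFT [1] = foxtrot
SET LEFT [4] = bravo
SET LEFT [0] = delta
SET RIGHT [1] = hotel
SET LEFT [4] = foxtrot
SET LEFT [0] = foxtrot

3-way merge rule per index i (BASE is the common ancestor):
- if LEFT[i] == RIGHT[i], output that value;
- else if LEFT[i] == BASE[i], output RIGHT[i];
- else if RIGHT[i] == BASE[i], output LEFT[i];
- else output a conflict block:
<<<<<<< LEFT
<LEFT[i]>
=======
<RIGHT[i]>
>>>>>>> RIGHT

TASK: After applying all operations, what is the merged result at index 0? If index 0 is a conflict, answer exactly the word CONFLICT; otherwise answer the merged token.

Answer: foxtrot

Derivation:
Final LEFT:  [foxtrot, foxtrot, golf, golf, foxtrot]
Final RIGHT: [foxtrot, hotel, golf, foxtrot, alpha]
i=0: L=foxtrot R=foxtrot -> agree -> foxtrot
i=1: BASE=golf L=foxtrot R=hotel all differ -> CONFLICT
i=2: L=golf R=golf -> agree -> golf
i=3: L=golf=BASE, R=foxtrot -> take RIGHT -> foxtrot
i=4: L=foxtrot, R=alpha=BASE -> take LEFT -> foxtrot
Index 0 -> foxtrot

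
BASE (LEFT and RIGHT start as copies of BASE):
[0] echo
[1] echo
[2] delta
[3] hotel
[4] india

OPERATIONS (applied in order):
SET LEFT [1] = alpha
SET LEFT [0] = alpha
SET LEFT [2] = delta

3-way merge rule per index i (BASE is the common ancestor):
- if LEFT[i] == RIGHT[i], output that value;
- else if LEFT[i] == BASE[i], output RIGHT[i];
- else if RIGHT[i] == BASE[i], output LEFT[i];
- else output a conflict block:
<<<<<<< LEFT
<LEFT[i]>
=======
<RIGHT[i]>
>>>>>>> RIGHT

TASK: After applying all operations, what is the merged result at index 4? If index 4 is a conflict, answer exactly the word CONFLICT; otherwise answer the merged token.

Final LEFT:  [alpha, alpha, delta, hotel, india]
Final RIGHT: [echo, echo, delta, hotel, india]
i=0: L=alpha, R=echo=BASE -> take LEFT -> alpha
i=1: L=alpha, R=echo=BASE -> take LEFT -> alpha
i=2: L=delta R=delta -> agree -> delta
i=3: L=hotel R=hotel -> agree -> hotel
i=4: L=india R=india -> agree -> india
Index 4 -> india

Answer: india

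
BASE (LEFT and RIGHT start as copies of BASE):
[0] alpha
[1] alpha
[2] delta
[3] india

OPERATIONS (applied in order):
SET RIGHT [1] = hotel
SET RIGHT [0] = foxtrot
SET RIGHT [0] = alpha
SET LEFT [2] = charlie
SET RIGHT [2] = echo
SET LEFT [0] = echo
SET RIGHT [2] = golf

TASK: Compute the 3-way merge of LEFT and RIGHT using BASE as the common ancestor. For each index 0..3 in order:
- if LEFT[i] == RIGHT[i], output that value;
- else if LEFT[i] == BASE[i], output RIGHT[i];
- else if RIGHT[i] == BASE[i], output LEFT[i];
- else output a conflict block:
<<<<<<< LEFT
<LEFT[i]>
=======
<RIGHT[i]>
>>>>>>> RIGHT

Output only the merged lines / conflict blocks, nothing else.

Final LEFT:  [echo, alpha, charlie, india]
Final RIGHT: [alpha, hotel, golf, india]
i=0: L=echo, R=alpha=BASE -> take LEFT -> echo
i=1: L=alpha=BASE, R=hotel -> take RIGHT -> hotel
i=2: BASE=delta L=charlie R=golf all differ -> CONFLICT
i=3: L=india R=india -> agree -> india

Answer: echo
hotel
<<<<<<< LEFT
charlie
=======
golf
>>>>>>> RIGHT
india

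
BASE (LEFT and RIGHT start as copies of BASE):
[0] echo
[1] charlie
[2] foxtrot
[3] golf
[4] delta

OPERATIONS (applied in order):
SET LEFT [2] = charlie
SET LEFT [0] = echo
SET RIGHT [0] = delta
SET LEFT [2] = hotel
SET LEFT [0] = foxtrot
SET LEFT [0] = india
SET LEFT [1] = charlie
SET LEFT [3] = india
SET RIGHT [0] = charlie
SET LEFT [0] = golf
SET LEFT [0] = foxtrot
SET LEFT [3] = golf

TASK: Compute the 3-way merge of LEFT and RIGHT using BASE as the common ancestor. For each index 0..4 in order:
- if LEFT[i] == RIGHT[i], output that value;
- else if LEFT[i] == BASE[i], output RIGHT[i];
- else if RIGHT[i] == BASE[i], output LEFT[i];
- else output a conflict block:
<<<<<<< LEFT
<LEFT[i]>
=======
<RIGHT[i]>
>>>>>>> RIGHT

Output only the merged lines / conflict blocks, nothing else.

Answer: <<<<<<< LEFT
foxtrot
=======
charlie
>>>>>>> RIGHT
charlie
hotel
golf
delta

Derivation:
Final LEFT:  [foxtrot, charlie, hotel, golf, delta]
Final RIGHT: [charlie, charlie, foxtrot, golf, delta]
i=0: BASE=echo L=foxtrot R=charlie all differ -> CONFLICT
i=1: L=charlie R=charlie -> agree -> charlie
i=2: L=hotel, R=foxtrot=BASE -> take LEFT -> hotel
i=3: L=golf R=golf -> agree -> golf
i=4: L=delta R=delta -> agree -> delta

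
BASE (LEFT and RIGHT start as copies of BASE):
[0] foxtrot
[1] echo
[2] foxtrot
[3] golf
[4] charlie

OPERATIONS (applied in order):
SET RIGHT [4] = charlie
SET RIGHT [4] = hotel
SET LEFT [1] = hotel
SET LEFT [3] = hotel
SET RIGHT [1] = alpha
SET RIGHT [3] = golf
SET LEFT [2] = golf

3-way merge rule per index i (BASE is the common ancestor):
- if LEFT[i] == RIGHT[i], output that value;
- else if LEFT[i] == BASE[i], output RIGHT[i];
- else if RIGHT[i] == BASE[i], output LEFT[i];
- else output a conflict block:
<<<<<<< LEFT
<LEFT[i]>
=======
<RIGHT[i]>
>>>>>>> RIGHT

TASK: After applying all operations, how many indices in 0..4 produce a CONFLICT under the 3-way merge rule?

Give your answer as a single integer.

Final LEFT:  [foxtrot, hotel, golf, hotel, charlie]
Final RIGHT: [foxtrot, alpha, foxtrot, golf, hotel]
i=0: L=foxtrot R=foxtrot -> agree -> foxtrot
i=1: BASE=echo L=hotel R=alpha all differ -> CONFLICT
i=2: L=golf, R=foxtrot=BASE -> take LEFT -> golf
i=3: L=hotel, R=golf=BASE -> take LEFT -> hotel
i=4: L=charlie=BASE, R=hotel -> take RIGHT -> hotel
Conflict count: 1

Answer: 1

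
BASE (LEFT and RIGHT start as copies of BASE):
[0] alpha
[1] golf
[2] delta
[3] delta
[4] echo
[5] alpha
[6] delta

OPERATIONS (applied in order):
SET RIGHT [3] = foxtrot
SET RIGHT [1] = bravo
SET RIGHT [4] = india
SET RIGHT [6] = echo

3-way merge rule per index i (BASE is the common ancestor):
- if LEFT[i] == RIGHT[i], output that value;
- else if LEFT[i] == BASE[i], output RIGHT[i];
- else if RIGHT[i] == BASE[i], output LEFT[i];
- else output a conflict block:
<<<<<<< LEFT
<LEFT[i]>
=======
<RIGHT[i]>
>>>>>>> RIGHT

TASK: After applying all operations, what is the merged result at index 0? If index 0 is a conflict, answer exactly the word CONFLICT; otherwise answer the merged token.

Final LEFT:  [alpha, golf, delta, delta, echo, alpha, delta]
Final RIGHT: [alpha, bravo, delta, foxtrot, india, alpha, echo]
i=0: L=alpha R=alpha -> agree -> alpha
i=1: L=golf=BASE, R=bravo -> take RIGHT -> bravo
i=2: L=delta R=delta -> agree -> delta
i=3: L=delta=BASE, R=foxtrot -> take RIGHT -> foxtrot
i=4: L=echo=BASE, R=india -> take RIGHT -> india
i=5: L=alpha R=alpha -> agree -> alpha
i=6: L=delta=BASE, R=echo -> take RIGHT -> echo
Index 0 -> alpha

Answer: alpha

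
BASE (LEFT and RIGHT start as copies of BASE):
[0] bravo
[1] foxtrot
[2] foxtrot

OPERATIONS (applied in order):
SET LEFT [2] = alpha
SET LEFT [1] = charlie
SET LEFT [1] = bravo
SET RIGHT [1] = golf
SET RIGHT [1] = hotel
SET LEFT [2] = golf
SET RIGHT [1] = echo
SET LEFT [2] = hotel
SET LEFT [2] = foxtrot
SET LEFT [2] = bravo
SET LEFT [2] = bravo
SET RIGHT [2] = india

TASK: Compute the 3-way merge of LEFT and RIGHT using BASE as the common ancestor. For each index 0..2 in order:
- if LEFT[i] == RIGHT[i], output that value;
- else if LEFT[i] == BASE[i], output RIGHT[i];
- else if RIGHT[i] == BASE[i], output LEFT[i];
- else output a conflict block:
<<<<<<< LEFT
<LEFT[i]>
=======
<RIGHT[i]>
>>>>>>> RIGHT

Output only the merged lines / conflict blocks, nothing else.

Answer: bravo
<<<<<<< LEFT
bravo
=======
echo
>>>>>>> RIGHT
<<<<<<< LEFT
bravo
=======
india
>>>>>>> RIGHT

Derivation:
Final LEFT:  [bravo, bravo, bravo]
Final RIGHT: [bravo, echo, india]
i=0: L=bravo R=bravo -> agree -> bravo
i=1: BASE=foxtrot L=bravo R=echo all differ -> CONFLICT
i=2: BASE=foxtrot L=bravo R=india all differ -> CONFLICT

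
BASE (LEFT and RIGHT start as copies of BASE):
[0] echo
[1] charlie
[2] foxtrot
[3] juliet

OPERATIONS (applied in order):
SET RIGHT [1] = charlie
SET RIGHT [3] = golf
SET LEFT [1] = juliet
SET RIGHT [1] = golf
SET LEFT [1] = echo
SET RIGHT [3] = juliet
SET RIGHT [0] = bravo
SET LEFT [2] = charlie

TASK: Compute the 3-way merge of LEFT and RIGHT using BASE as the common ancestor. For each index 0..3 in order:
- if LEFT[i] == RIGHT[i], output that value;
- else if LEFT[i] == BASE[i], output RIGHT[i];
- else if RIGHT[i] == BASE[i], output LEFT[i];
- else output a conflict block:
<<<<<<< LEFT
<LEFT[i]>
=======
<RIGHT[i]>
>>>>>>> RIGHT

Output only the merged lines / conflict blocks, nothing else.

Final LEFT:  [echo, echo, charlie, juliet]
Final RIGHT: [bravo, golf, foxtrot, juliet]
i=0: L=echo=BASE, R=bravo -> take RIGHT -> bravo
i=1: BASE=charlie L=echo R=golf all differ -> CONFLICT
i=2: L=charlie, R=foxtrot=BASE -> take LEFT -> charlie
i=3: L=juliet R=juliet -> agree -> juliet

Answer: bravo
<<<<<<< LEFT
echo
=======
golf
>>>>>>> RIGHT
charlie
juliet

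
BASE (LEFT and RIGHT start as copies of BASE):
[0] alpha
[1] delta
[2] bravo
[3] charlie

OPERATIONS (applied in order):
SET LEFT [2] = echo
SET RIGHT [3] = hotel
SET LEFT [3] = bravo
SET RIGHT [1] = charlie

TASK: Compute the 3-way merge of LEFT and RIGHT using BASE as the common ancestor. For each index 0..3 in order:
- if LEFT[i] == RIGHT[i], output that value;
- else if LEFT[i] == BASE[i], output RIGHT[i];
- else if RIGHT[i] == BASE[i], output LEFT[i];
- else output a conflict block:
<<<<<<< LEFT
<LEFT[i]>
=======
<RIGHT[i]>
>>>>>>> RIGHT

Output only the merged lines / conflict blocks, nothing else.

Answer: alpha
charlie
echo
<<<<<<< LEFT
bravo
=======
hotel
>>>>>>> RIGHT

Derivation:
Final LEFT:  [alpha, delta, echo, bravo]
Final RIGHT: [alpha, charlie, bravo, hotel]
i=0: L=alpha R=alpha -> agree -> alpha
i=1: L=delta=BASE, R=charlie -> take RIGHT -> charlie
i=2: L=echo, R=bravo=BASE -> take LEFT -> echo
i=3: BASE=charlie L=bravo R=hotel all differ -> CONFLICT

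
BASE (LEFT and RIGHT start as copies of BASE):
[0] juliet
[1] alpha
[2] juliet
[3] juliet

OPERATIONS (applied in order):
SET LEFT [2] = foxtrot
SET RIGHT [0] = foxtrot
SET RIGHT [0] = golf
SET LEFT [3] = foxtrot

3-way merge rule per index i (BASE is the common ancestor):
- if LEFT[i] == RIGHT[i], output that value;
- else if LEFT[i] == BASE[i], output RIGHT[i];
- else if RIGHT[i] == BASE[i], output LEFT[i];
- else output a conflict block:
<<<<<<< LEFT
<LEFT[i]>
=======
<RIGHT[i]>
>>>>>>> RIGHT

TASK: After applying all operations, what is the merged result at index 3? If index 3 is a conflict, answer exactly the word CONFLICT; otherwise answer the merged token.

Answer: foxtrot

Derivation:
Final LEFT:  [juliet, alpha, foxtrot, foxtrot]
Final RIGHT: [golf, alpha, juliet, juliet]
i=0: L=juliet=BASE, R=golf -> take RIGHT -> golf
i=1: L=alpha R=alpha -> agree -> alpha
i=2: L=foxtrot, R=juliet=BASE -> take LEFT -> foxtrot
i=3: L=foxtrot, R=juliet=BASE -> take LEFT -> foxtrot
Index 3 -> foxtrot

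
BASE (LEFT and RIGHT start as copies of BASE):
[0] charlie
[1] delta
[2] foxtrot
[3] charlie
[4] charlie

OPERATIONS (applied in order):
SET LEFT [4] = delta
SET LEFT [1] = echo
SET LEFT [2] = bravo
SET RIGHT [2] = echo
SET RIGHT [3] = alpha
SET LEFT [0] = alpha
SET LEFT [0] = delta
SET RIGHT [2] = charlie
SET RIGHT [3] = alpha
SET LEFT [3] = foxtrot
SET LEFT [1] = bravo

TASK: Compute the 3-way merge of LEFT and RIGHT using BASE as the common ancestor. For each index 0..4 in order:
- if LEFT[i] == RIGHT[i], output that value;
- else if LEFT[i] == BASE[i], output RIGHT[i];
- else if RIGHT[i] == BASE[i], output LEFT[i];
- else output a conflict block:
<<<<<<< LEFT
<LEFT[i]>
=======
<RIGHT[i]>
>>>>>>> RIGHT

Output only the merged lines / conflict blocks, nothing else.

Final LEFT:  [delta, bravo, bravo, foxtrot, delta]
Final RIGHT: [charlie, delta, charlie, alpha, charlie]
i=0: L=delta, R=charlie=BASE -> take LEFT -> delta
i=1: L=bravo, R=delta=BASE -> take LEFT -> bravo
i=2: BASE=foxtrot L=bravo R=charlie all differ -> CONFLICT
i=3: BASE=charlie L=foxtrot R=alpha all differ -> CONFLICT
i=4: L=delta, R=charlie=BASE -> take LEFT -> delta

Answer: delta
bravo
<<<<<<< LEFT
bravo
=======
charlie
>>>>>>> RIGHT
<<<<<<< LEFT
foxtrot
=======
alpha
>>>>>>> RIGHT
delta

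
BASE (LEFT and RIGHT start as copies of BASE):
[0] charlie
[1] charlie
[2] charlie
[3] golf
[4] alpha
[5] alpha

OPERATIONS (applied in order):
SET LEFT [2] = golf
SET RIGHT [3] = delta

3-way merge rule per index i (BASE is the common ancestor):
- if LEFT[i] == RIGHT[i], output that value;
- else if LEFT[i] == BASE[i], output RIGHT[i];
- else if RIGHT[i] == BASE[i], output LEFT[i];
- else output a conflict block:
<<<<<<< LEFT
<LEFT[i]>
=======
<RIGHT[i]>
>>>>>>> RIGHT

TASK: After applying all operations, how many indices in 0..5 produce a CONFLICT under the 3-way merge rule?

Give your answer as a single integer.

Answer: 0

Derivation:
Final LEFT:  [charlie, charlie, golf, golf, alpha, alpha]
Final RIGHT: [charlie, charlie, charlie, delta, alpha, alpha]
i=0: L=charlie R=charlie -> agree -> charlie
i=1: L=charlie R=charlie -> agree -> charlie
i=2: L=golf, R=charlie=BASE -> take LEFT -> golf
i=3: L=golf=BASE, R=delta -> take RIGHT -> delta
i=4: L=alpha R=alpha -> agree -> alpha
i=5: L=alpha R=alpha -> agree -> alpha
Conflict count: 0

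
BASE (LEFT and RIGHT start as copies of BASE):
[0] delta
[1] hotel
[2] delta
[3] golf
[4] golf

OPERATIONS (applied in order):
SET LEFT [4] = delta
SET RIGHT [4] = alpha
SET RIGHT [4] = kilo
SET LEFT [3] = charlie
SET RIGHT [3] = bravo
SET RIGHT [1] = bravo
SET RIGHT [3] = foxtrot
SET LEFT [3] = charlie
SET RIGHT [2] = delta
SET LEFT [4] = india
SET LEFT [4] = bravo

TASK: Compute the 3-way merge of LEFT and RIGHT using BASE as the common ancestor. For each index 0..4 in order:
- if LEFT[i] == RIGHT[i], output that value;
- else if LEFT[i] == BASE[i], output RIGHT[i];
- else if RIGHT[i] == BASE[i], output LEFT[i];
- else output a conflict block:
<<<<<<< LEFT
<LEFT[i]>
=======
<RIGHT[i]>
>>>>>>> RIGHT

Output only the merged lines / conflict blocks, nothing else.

Answer: delta
bravo
delta
<<<<<<< LEFT
charlie
=======
foxtrot
>>>>>>> RIGHT
<<<<<<< LEFT
bravo
=======
kilo
>>>>>>> RIGHT

Derivation:
Final LEFT:  [delta, hotel, delta, charlie, bravo]
Final RIGHT: [delta, bravo, delta, foxtrot, kilo]
i=0: L=delta R=delta -> agree -> delta
i=1: L=hotel=BASE, R=bravo -> take RIGHT -> bravo
i=2: L=delta R=delta -> agree -> delta
i=3: BASE=golf L=charlie R=foxtrot all differ -> CONFLICT
i=4: BASE=golf L=bravo R=kilo all differ -> CONFLICT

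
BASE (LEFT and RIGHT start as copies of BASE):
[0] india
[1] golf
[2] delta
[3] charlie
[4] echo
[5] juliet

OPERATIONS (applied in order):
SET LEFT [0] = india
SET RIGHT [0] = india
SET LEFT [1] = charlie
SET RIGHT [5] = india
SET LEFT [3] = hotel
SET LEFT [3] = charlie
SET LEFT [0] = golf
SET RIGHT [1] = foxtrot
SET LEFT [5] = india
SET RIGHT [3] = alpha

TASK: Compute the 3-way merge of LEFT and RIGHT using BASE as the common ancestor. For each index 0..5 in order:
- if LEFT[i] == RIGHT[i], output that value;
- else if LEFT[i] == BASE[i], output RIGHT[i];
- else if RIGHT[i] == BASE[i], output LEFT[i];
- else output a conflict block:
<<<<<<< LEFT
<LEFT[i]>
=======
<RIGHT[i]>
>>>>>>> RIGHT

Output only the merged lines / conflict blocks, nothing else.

Answer: golf
<<<<<<< LEFT
charlie
=======
foxtrot
>>>>>>> RIGHT
delta
alpha
echo
india

Derivation:
Final LEFT:  [golf, charlie, delta, charlie, echo, india]
Final RIGHT: [india, foxtrot, delta, alpha, echo, india]
i=0: L=golf, R=india=BASE -> take LEFT -> golf
i=1: BASE=golf L=charlie R=foxtrot all differ -> CONFLICT
i=2: L=delta R=delta -> agree -> delta
i=3: L=charlie=BASE, R=alpha -> take RIGHT -> alpha
i=4: L=echo R=echo -> agree -> echo
i=5: L=india R=india -> agree -> india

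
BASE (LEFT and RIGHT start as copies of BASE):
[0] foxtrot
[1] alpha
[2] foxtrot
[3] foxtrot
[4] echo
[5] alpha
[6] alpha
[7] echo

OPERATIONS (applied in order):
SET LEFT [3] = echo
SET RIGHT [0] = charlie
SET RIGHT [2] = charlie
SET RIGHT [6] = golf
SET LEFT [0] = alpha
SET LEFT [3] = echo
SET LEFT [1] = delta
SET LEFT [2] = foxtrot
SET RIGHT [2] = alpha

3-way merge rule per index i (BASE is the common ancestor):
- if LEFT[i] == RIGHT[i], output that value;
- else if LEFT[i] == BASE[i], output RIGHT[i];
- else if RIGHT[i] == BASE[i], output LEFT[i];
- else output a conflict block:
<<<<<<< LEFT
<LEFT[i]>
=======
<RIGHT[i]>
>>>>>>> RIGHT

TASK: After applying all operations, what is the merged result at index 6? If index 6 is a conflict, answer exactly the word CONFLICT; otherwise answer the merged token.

Final LEFT:  [alpha, delta, foxtrot, echo, echo, alpha, alpha, echo]
Final RIGHT: [charlie, alpha, alpha, foxtrot, echo, alpha, golf, echo]
i=0: BASE=foxtrot L=alpha R=charlie all differ -> CONFLICT
i=1: L=delta, R=alpha=BASE -> take LEFT -> delta
i=2: L=foxtrot=BASE, R=alpha -> take RIGHT -> alpha
i=3: L=echo, R=foxtrot=BASE -> take LEFT -> echo
i=4: L=echo R=echo -> agree -> echo
i=5: L=alpha R=alpha -> agree -> alpha
i=6: L=alpha=BASE, R=golf -> take RIGHT -> golf
i=7: L=echo R=echo -> agree -> echo
Index 6 -> golf

Answer: golf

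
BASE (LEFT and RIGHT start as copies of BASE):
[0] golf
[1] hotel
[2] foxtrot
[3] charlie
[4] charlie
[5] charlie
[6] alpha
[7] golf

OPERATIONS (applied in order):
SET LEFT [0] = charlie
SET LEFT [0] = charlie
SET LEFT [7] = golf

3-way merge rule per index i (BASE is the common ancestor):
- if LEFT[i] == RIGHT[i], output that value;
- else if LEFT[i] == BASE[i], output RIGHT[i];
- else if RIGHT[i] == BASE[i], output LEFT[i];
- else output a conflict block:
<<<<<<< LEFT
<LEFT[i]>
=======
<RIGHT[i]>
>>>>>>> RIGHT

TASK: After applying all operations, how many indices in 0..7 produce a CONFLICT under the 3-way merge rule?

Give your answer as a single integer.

Answer: 0

Derivation:
Final LEFT:  [charlie, hotel, foxtrot, charlie, charlie, charlie, alpha, golf]
Final RIGHT: [golf, hotel, foxtrot, charlie, charlie, charlie, alpha, golf]
i=0: L=charlie, R=golf=BASE -> take LEFT -> charlie
i=1: L=hotel R=hotel -> agree -> hotel
i=2: L=foxtrot R=foxtrot -> agree -> foxtrot
i=3: L=charlie R=charlie -> agree -> charlie
i=4: L=charlie R=charlie -> agree -> charlie
i=5: L=charlie R=charlie -> agree -> charlie
i=6: L=alpha R=alpha -> agree -> alpha
i=7: L=golf R=golf -> agree -> golf
Conflict count: 0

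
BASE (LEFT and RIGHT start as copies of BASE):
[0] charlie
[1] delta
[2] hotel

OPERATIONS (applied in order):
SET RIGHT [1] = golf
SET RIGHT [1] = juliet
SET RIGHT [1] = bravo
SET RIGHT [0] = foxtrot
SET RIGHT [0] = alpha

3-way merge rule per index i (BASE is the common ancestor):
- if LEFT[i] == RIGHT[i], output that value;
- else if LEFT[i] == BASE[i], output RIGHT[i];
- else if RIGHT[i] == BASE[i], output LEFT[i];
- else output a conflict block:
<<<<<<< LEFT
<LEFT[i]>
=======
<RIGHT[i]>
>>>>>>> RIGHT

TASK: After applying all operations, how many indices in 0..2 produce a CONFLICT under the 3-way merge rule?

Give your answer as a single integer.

Answer: 0

Derivation:
Final LEFT:  [charlie, delta, hotel]
Final RIGHT: [alpha, bravo, hotel]
i=0: L=charlie=BASE, R=alpha -> take RIGHT -> alpha
i=1: L=delta=BASE, R=bravo -> take RIGHT -> bravo
i=2: L=hotel R=hotel -> agree -> hotel
Conflict count: 0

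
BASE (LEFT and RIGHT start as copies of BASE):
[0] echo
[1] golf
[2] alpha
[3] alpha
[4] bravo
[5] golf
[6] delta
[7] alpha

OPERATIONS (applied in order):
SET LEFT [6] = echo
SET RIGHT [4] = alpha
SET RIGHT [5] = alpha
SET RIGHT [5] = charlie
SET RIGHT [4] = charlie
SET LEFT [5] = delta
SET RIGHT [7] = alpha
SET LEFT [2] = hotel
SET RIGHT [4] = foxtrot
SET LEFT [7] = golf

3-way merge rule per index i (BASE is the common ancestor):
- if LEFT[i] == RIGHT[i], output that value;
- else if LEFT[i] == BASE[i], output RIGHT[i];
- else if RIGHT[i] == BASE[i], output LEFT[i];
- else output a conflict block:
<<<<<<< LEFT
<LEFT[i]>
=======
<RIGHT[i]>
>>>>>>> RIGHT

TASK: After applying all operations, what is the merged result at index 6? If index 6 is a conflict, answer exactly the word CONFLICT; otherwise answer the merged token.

Final LEFT:  [echo, golf, hotel, alpha, bravo, delta, echo, golf]
Final RIGHT: [echo, golf, alpha, alpha, foxtrot, charlie, delta, alpha]
i=0: L=echo R=echo -> agree -> echo
i=1: L=golf R=golf -> agree -> golf
i=2: L=hotel, R=alpha=BASE -> take LEFT -> hotel
i=3: L=alpha R=alpha -> agree -> alpha
i=4: L=bravo=BASE, R=foxtrot -> take RIGHT -> foxtrot
i=5: BASE=golf L=delta R=charlie all differ -> CONFLICT
i=6: L=echo, R=delta=BASE -> take LEFT -> echo
i=7: L=golf, R=alpha=BASE -> take LEFT -> golf
Index 6 -> echo

Answer: echo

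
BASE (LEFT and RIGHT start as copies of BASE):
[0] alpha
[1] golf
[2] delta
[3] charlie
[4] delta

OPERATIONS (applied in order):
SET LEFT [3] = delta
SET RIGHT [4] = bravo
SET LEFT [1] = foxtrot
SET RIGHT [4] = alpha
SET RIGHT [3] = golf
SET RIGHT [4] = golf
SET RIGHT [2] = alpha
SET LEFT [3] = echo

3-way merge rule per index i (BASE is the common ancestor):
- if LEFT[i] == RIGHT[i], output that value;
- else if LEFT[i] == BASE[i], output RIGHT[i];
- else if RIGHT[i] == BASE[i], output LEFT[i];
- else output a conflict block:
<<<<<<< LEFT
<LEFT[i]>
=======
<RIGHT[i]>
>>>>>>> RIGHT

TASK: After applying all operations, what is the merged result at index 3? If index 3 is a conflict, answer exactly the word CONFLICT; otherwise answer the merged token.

Answer: CONFLICT

Derivation:
Final LEFT:  [alpha, foxtrot, delta, echo, delta]
Final RIGHT: [alpha, golf, alpha, golf, golf]
i=0: L=alpha R=alpha -> agree -> alpha
i=1: L=foxtrot, R=golf=BASE -> take LEFT -> foxtrot
i=2: L=delta=BASE, R=alpha -> take RIGHT -> alpha
i=3: BASE=charlie L=echo R=golf all differ -> CONFLICT
i=4: L=delta=BASE, R=golf -> take RIGHT -> golf
Index 3 -> CONFLICT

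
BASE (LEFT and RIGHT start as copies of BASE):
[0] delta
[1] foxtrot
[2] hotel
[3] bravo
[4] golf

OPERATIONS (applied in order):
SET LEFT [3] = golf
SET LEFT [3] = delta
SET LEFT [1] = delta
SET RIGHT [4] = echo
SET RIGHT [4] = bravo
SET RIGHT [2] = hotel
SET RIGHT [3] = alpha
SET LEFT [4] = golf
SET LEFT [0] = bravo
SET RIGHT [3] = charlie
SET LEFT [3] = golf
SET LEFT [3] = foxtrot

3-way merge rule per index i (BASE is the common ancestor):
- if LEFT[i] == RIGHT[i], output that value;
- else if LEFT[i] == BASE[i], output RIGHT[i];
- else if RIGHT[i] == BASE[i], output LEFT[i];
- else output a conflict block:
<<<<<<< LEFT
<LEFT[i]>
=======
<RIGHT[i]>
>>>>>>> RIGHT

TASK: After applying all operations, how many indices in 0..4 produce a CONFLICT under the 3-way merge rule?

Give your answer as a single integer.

Answer: 1

Derivation:
Final LEFT:  [bravo, delta, hotel, foxtrot, golf]
Final RIGHT: [delta, foxtrot, hotel, charlie, bravo]
i=0: L=bravo, R=delta=BASE -> take LEFT -> bravo
i=1: L=delta, R=foxtrot=BASE -> take LEFT -> delta
i=2: L=hotel R=hotel -> agree -> hotel
i=3: BASE=bravo L=foxtrot R=charlie all differ -> CONFLICT
i=4: L=golf=BASE, R=bravo -> take RIGHT -> bravo
Conflict count: 1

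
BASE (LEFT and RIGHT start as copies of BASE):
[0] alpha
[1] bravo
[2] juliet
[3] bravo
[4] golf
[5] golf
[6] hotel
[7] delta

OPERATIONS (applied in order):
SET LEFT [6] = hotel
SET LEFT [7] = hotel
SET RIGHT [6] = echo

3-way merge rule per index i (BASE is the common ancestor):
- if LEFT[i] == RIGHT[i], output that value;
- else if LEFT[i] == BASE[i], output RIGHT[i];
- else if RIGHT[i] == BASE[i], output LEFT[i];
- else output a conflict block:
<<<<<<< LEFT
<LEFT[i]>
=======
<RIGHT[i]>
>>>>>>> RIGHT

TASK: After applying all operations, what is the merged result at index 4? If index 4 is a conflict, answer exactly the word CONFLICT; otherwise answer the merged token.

Final LEFT:  [alpha, bravo, juliet, bravo, golf, golf, hotel, hotel]
Final RIGHT: [alpha, bravo, juliet, bravo, golf, golf, echo, delta]
i=0: L=alpha R=alpha -> agree -> alpha
i=1: L=bravo R=bravo -> agree -> bravo
i=2: L=juliet R=juliet -> agree -> juliet
i=3: L=bravo R=bravo -> agree -> bravo
i=4: L=golf R=golf -> agree -> golf
i=5: L=golf R=golf -> agree -> golf
i=6: L=hotel=BASE, R=echo -> take RIGHT -> echo
i=7: L=hotel, R=delta=BASE -> take LEFT -> hotel
Index 4 -> golf

Answer: golf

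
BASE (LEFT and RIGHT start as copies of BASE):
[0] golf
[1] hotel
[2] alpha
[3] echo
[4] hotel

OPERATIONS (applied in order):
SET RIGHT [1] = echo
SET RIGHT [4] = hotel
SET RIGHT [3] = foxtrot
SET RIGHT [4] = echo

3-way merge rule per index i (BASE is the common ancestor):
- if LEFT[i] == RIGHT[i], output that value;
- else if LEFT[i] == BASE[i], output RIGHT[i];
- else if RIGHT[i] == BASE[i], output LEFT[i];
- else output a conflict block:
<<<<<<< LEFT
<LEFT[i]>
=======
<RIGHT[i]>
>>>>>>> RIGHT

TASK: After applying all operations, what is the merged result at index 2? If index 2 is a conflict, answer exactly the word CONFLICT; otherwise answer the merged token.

Answer: alpha

Derivation:
Final LEFT:  [golf, hotel, alpha, echo, hotel]
Final RIGHT: [golf, echo, alpha, foxtrot, echo]
i=0: L=golf R=golf -> agree -> golf
i=1: L=hotel=BASE, R=echo -> take RIGHT -> echo
i=2: L=alpha R=alpha -> agree -> alpha
i=3: L=echo=BASE, R=foxtrot -> take RIGHT -> foxtrot
i=4: L=hotel=BASE, R=echo -> take RIGHT -> echo
Index 2 -> alpha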